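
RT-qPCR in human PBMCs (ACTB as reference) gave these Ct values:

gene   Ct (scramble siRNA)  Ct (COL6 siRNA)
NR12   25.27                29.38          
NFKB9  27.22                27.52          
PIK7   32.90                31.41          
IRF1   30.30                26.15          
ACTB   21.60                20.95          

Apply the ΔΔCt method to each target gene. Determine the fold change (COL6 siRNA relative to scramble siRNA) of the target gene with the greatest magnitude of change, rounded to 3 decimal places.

NR12: ΔΔCt = (29.38−20.95) − (25.27−21.60) = 8.43 − 3.67 = 4.76; fold change = 2^-4.76 = 0.037
NFKB9: ΔΔCt = (27.52−20.95) − (27.22−21.60) = 6.57 − 5.62 = 0.95; fold change = 2^-0.95 = 0.518
PIK7: ΔΔCt = (31.41−20.95) − (32.90−21.60) = 10.46 − 11.30 = -0.84; fold change = 2^0.84 = 1.790
IRF1: ΔΔCt = (26.15−20.95) − (30.30−21.60) = 5.20 − 8.70 = -3.50; fold change = 2^3.50 = 11.314
NR12 has the largest |ΔΔCt| = 4.76.

0.037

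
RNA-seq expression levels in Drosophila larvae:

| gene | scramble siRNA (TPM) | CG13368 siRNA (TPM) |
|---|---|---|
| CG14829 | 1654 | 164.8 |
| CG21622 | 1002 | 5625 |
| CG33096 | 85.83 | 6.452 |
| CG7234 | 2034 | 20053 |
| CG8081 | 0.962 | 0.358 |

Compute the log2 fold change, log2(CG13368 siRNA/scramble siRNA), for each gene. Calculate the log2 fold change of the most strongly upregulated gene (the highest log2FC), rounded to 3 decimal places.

log2(164.8/1654) = -3.327  (CG14829)
log2(5625/1002) = 2.489  (CG21622)
log2(6.452/85.83) = -3.734  (CG33096)
log2(20053/2034) = 3.301  (CG7234)
log2(0.358/0.962) = -1.426  (CG8081)
CG7234 is most strongly upregulated.

3.301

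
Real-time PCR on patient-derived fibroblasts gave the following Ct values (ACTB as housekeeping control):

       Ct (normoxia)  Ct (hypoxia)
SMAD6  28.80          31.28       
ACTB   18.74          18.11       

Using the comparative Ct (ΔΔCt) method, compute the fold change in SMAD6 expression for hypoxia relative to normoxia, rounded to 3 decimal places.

ΔCt(normoxia) = 28.800 − 18.740 = 10.060
ΔCt(hypoxia) = 31.280 − 18.110 = 13.170
ΔΔCt = 13.170 − 10.060 = 3.110
Fold change = 2^(−3.110) = 0.1158

0.116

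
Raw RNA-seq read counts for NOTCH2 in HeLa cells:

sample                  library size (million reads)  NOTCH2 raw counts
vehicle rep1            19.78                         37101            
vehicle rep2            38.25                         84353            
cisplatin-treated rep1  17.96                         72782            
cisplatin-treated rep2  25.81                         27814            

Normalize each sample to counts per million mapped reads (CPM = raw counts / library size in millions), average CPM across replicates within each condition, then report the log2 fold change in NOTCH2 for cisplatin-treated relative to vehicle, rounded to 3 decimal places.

0.330

CPM(vehicle rep1) = 37101 / 19.78 = 1875.6825
CPM(vehicle rep2) = 84353 / 38.25 = 2205.3072
CPM(cisplatin-treated rep1) = 72782 / 17.96 = 4052.4499
CPM(cisplatin-treated rep2) = 27814 / 25.81 = 1077.6443
mean CPM(vehicle) = 2040.4948; mean CPM(cisplatin-treated) = 2565.0471
Fold change = 2565.0471 / 2040.4948 = 1.25707
log2(1.25707) = 0.3301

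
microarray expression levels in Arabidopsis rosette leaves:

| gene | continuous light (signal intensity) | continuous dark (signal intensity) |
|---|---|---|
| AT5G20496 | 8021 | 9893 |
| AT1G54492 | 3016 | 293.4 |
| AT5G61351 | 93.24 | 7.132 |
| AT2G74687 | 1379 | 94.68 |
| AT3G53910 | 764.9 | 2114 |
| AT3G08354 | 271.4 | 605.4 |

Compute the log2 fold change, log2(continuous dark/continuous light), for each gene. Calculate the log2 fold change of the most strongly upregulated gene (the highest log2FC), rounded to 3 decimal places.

1.467

log2(9893/8021) = 0.303  (AT5G20496)
log2(293.4/3016) = -3.362  (AT1G54492)
log2(7.132/93.24) = -3.709  (AT5G61351)
log2(94.68/1379) = -3.864  (AT2G74687)
log2(2114/764.9) = 1.467  (AT3G53910)
log2(605.4/271.4) = 1.157  (AT3G08354)
AT3G53910 is most strongly upregulated.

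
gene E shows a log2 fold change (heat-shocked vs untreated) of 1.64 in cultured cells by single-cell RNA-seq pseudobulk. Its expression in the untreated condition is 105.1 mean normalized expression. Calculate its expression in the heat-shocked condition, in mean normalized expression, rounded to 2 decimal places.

327.56

Fold change = 2^(1.64) = 3.1167
heat-shocked expression = 105.1 × 3.1167 = 327.56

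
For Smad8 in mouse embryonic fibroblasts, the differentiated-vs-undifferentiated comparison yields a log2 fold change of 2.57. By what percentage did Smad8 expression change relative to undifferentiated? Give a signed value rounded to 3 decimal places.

493.809%

Fold change = 2^(2.57) = 5.9381
Percent change = (FC − 1) × 100% = (5.9381 − 1) × 100 = 493.809%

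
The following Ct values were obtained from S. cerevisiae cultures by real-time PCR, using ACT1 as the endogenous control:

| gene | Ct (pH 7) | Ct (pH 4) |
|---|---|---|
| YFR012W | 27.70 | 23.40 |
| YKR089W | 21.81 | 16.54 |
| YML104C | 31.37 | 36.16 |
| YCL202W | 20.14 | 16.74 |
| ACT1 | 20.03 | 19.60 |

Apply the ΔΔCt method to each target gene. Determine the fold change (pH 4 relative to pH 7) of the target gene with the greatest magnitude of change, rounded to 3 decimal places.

YFR012W: ΔΔCt = (23.40−19.60) − (27.70−20.03) = 3.80 − 7.67 = -3.87; fold change = 2^3.87 = 14.621
YKR089W: ΔΔCt = (16.54−19.60) − (21.81−20.03) = -3.06 − 1.78 = -4.84; fold change = 2^4.84 = 28.641
YML104C: ΔΔCt = (36.16−19.60) − (31.37−20.03) = 16.56 − 11.34 = 5.22; fold change = 2^-5.22 = 0.027
YCL202W: ΔΔCt = (16.74−19.60) − (20.14−20.03) = -2.86 − 0.11 = -2.97; fold change = 2^2.97 = 7.835
YML104C has the largest |ΔΔCt| = 5.22.

0.027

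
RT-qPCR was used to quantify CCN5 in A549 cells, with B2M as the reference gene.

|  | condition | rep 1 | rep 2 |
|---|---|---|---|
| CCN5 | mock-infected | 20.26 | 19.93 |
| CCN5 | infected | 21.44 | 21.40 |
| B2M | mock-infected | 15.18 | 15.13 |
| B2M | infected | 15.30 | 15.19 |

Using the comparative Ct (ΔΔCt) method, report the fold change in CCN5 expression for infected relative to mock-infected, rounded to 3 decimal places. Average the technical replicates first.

Mean Ct: CCN5 mock-infected 20.095; CCN5 infected 21.420; B2M mock-infected 15.155; B2M infected 15.245
ΔCt(mock-infected) = 20.095 − 15.155 = 4.940
ΔCt(infected) = 21.420 − 15.245 = 6.175
ΔΔCt = 6.175 − 4.940 = 1.235
Fold change = 2^(−1.235) = 0.4248

0.425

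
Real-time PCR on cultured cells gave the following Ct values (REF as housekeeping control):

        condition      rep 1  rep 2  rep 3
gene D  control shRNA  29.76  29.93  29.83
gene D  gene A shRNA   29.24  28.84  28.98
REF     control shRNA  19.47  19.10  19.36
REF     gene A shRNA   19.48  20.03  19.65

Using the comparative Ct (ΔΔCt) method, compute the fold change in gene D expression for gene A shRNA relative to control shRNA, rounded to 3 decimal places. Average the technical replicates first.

2.346

Mean Ct: gene D control shRNA 29.840; gene D gene A shRNA 29.020; REF control shRNA 19.310; REF gene A shRNA 19.720
ΔCt(control shRNA) = 29.840 − 19.310 = 10.530
ΔCt(gene A shRNA) = 29.020 − 19.720 = 9.300
ΔΔCt = 9.300 − 10.530 = -1.230
Fold change = 2^(−(-1.230)) = 2^1.230 = 2.3457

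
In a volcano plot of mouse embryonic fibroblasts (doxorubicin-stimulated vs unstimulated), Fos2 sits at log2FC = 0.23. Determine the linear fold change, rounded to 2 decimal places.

Fold change = 2^(0.23) = 1.173

1.17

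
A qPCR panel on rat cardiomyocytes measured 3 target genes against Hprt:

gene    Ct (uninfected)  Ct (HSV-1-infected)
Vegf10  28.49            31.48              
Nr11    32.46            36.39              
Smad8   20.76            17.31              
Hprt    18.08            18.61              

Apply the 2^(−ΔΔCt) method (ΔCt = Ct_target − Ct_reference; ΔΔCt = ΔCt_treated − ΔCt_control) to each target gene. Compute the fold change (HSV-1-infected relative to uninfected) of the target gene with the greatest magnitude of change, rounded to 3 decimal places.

15.780

Vegf10: ΔΔCt = (31.48−18.61) − (28.49−18.08) = 12.87 − 10.41 = 2.46; fold change = 2^-2.46 = 0.182
Nr11: ΔΔCt = (36.39−18.61) − (32.46−18.08) = 17.78 − 14.38 = 3.40; fold change = 2^-3.40 = 0.095
Smad8: ΔΔCt = (17.31−18.61) − (20.76−18.08) = -1.30 − 2.68 = -3.98; fold change = 2^3.98 = 15.780
Smad8 has the largest |ΔΔCt| = 3.98.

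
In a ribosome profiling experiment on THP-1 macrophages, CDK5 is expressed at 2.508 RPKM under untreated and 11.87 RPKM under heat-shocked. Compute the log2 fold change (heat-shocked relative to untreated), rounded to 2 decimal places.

Fold change = 11.87 / 2.508 = 4.7329
log2(4.7329) = 2.243

2.24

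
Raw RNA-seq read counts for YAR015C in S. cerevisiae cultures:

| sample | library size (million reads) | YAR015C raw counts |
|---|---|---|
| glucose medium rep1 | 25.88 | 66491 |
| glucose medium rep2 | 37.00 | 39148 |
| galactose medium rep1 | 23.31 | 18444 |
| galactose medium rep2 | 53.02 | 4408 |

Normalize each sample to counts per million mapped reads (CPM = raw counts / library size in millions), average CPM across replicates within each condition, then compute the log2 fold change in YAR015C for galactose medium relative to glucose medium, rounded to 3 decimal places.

CPM(glucose medium rep1) = 66491 / 25.88 = 2569.2040
CPM(glucose medium rep2) = 39148 / 37.00 = 1058.0541
CPM(galactose medium rep1) = 18444 / 23.31 = 791.2484
CPM(galactose medium rep2) = 4408 / 53.02 = 83.1384
mean CPM(glucose medium) = 1813.6290; mean CPM(galactose medium) = 437.1934
Fold change = 437.1934 / 1813.6290 = 0.24106
log2(0.24106) = -2.0525

-2.053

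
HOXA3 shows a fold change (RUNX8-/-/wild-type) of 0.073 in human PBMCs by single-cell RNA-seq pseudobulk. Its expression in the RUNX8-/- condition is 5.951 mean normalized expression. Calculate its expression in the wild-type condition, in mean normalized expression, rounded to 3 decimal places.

81.521

wild-type expression = 5.951 / 0.073 = 81.521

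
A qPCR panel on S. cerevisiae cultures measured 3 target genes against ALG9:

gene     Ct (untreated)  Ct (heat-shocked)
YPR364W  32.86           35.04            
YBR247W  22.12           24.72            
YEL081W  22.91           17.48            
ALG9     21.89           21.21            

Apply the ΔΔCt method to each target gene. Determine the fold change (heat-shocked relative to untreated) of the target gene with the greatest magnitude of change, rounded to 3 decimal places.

26.909

YPR364W: ΔΔCt = (35.04−21.21) − (32.86−21.89) = 13.83 − 10.97 = 2.86; fold change = 2^-2.86 = 0.138
YBR247W: ΔΔCt = (24.72−21.21) − (22.12−21.89) = 3.51 − 0.23 = 3.28; fold change = 2^-3.28 = 0.103
YEL081W: ΔΔCt = (17.48−21.21) − (22.91−21.89) = -3.73 − 1.02 = -4.75; fold change = 2^4.75 = 26.909
YEL081W has the largest |ΔΔCt| = 4.75.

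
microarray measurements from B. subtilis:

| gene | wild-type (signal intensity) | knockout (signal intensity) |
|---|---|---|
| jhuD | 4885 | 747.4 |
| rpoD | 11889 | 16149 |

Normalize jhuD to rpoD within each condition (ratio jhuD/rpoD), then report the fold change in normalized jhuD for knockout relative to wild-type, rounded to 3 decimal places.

jhuD/rpoD (wild-type) = 4885 / 11889 = 0.41088
jhuD/rpoD (knockout) = 747.4 / 16149 = 0.046282
Fold change = 0.046282 / 0.41088 = 0.1126

0.113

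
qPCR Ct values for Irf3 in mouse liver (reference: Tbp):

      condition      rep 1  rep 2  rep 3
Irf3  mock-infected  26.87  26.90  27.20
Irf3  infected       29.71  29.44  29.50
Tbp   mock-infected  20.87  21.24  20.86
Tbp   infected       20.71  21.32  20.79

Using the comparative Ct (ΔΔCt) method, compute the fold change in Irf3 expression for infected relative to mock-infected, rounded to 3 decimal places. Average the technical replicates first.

Mean Ct: Irf3 mock-infected 26.990; Irf3 infected 29.550; Tbp mock-infected 20.990; Tbp infected 20.940
ΔCt(mock-infected) = 26.990 − 20.990 = 6.000
ΔCt(infected) = 29.550 − 20.940 = 8.610
ΔΔCt = 8.610 − 6.000 = 2.610
Fold change = 2^(−2.610) = 0.1638

0.164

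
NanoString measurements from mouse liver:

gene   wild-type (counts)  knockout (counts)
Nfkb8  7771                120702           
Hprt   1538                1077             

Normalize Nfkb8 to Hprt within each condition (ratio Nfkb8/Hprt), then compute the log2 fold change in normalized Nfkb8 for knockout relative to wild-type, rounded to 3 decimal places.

Nfkb8/Hprt (wild-type) = 7771 / 1538 = 5.0527
Nfkb8/Hprt (knockout) = 120702 / 1077 = 112.07
Fold change = 112.07 / 5.0527 = 22.1809
log2(22.1809) = 4.4712

4.471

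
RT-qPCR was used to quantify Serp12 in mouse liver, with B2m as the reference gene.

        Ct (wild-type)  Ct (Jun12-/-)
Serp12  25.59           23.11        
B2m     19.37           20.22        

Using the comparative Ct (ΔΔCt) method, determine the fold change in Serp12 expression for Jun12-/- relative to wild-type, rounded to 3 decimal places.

ΔCt(wild-type) = 25.590 − 19.370 = 6.220
ΔCt(Jun12-/-) = 23.110 − 20.220 = 2.890
ΔΔCt = 2.890 − 6.220 = -3.330
Fold change = 2^(−(-3.330)) = 2^3.330 = 10.0561

10.056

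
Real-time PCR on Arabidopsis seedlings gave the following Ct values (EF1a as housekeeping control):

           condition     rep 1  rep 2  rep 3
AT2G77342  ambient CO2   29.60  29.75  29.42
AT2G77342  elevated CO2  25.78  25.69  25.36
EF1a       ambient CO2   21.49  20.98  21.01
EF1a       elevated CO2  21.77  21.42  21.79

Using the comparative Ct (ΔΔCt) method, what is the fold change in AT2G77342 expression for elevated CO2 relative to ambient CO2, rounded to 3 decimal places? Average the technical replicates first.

Mean Ct: AT2G77342 ambient CO2 29.590; AT2G77342 elevated CO2 25.610; EF1a ambient CO2 21.160; EF1a elevated CO2 21.660
ΔCt(ambient CO2) = 29.590 − 21.160 = 8.430
ΔCt(elevated CO2) = 25.610 − 21.660 = 3.950
ΔΔCt = 3.950 − 8.430 = -4.480
Fold change = 2^(−(-4.480)) = 2^4.480 = 22.3159

22.316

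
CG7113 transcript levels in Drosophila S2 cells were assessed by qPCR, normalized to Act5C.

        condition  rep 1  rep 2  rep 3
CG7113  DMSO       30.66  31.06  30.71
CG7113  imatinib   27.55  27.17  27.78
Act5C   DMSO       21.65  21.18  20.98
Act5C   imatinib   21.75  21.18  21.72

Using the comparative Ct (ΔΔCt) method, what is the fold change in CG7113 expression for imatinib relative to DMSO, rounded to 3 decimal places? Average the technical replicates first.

Mean Ct: CG7113 DMSO 30.810; CG7113 imatinib 27.500; Act5C DMSO 21.270; Act5C imatinib 21.550
ΔCt(DMSO) = 30.810 − 21.270 = 9.540
ΔCt(imatinib) = 27.500 − 21.550 = 5.950
ΔΔCt = 5.950 − 9.540 = -3.590
Fold change = 2^(−(-3.590)) = 2^3.590 = 12.0420

12.042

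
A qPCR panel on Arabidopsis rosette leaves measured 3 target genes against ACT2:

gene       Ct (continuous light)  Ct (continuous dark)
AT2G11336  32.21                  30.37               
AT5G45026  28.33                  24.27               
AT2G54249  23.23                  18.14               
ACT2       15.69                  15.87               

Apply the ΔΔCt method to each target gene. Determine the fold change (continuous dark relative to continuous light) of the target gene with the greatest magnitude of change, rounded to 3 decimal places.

AT2G11336: ΔΔCt = (30.37−15.87) − (32.21−15.69) = 14.50 − 16.52 = -2.02; fold change = 2^2.02 = 4.056
AT5G45026: ΔΔCt = (24.27−15.87) − (28.33−15.69) = 8.40 − 12.64 = -4.24; fold change = 2^4.24 = 18.896
AT2G54249: ΔΔCt = (18.14−15.87) − (23.23−15.69) = 2.27 − 7.54 = -5.27; fold change = 2^5.27 = 38.586
AT2G54249 has the largest |ΔΔCt| = 5.27.

38.586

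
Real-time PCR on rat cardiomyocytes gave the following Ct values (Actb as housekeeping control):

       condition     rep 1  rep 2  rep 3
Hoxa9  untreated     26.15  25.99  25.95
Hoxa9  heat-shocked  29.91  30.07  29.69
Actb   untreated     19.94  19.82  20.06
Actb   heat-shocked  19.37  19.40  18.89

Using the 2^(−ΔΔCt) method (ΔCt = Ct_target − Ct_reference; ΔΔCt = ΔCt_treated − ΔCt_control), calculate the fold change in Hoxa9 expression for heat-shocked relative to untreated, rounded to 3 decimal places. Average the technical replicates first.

Mean Ct: Hoxa9 untreated 26.030; Hoxa9 heat-shocked 29.890; Actb untreated 19.940; Actb heat-shocked 19.220
ΔCt(untreated) = 26.030 − 19.940 = 6.090
ΔCt(heat-shocked) = 29.890 − 19.220 = 10.670
ΔΔCt = 10.670 − 6.090 = 4.580
Fold change = 2^(−4.580) = 0.0418

0.042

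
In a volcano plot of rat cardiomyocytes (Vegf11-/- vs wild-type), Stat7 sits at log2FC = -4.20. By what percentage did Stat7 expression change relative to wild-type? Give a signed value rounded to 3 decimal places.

-94.559%

Fold change = 2^(-4.20) = 0.0544
Percent change = (FC − 1) × 100% = (0.0544 − 1) × 100 = -94.559%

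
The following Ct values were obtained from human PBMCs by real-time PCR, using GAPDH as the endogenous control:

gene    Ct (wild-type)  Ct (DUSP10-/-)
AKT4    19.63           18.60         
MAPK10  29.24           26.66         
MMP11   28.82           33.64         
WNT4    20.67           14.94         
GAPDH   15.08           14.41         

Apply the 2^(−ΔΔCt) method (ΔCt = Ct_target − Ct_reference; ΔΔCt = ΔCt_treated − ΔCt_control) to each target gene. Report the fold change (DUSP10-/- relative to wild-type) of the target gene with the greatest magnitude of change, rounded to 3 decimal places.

AKT4: ΔΔCt = (18.60−14.41) − (19.63−15.08) = 4.19 − 4.55 = -0.36; fold change = 2^0.36 = 1.283
MAPK10: ΔΔCt = (26.66−14.41) − (29.24−15.08) = 12.25 − 14.16 = -1.91; fold change = 2^1.91 = 3.758
MMP11: ΔΔCt = (33.64−14.41) − (28.82−15.08) = 19.23 − 13.74 = 5.49; fold change = 2^-5.49 = 0.022
WNT4: ΔΔCt = (14.94−14.41) − (20.67−15.08) = 0.53 − 5.59 = -5.06; fold change = 2^5.06 = 33.359
MMP11 has the largest |ΔΔCt| = 5.49.

0.022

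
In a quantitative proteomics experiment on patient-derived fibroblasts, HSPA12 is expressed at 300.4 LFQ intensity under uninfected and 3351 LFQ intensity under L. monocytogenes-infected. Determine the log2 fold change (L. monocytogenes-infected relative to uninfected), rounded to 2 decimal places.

Fold change = 3351 / 300.4 = 11.1551
log2(11.1551) = 3.480

3.48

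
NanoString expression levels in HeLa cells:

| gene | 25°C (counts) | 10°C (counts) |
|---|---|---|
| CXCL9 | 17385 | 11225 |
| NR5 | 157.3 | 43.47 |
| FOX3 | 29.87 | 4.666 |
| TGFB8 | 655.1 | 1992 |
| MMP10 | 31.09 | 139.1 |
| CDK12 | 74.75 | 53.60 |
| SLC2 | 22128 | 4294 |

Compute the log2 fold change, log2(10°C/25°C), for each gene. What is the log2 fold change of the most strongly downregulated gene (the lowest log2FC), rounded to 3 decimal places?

log2(11225/17385) = -0.631  (CXCL9)
log2(43.47/157.3) = -1.855  (NR5)
log2(4.666/29.87) = -2.678  (FOX3)
log2(1992/655.1) = 1.604  (TGFB8)
log2(139.1/31.09) = 2.162  (MMP10)
log2(53.60/74.75) = -0.480  (CDK12)
log2(4294/22128) = -2.365  (SLC2)
FOX3 is most strongly downregulated.

-2.678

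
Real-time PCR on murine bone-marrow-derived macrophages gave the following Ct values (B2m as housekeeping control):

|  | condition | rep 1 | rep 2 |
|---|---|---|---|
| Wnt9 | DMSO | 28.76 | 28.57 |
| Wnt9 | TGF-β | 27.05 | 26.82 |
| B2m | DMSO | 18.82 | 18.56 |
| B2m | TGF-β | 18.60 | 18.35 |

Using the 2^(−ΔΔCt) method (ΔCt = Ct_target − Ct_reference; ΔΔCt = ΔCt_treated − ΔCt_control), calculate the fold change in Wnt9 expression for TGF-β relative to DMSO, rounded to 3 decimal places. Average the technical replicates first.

Mean Ct: Wnt9 DMSO 28.665; Wnt9 TGF-β 26.935; B2m DMSO 18.690; B2m TGF-β 18.475
ΔCt(DMSO) = 28.665 − 18.690 = 9.975
ΔCt(TGF-β) = 26.935 − 18.475 = 8.460
ΔΔCt = 8.460 − 9.975 = -1.515
Fold change = 2^(−(-1.515)) = 2^1.515 = 2.8580

2.858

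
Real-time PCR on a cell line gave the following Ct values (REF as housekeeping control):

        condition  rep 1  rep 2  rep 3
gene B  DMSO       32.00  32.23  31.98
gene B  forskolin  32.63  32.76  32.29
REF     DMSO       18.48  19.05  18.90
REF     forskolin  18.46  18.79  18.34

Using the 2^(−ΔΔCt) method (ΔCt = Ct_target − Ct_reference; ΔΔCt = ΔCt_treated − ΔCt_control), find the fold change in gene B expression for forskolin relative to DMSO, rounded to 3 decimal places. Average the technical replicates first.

Mean Ct: gene B DMSO 32.070; gene B forskolin 32.560; REF DMSO 18.810; REF forskolin 18.530
ΔCt(DMSO) = 32.070 − 18.810 = 13.260
ΔCt(forskolin) = 32.560 − 18.530 = 14.030
ΔΔCt = 14.030 − 13.260 = 0.770
Fold change = 2^(−0.770) = 0.5864

0.586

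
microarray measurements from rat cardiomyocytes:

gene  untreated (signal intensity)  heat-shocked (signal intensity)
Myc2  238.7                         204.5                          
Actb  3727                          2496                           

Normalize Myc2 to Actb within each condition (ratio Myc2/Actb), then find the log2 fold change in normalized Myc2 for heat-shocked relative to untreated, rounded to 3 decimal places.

Myc2/Actb (untreated) = 238.7 / 3727 = 0.064046
Myc2/Actb (heat-shocked) = 204.5 / 2496 = 0.081931
Fold change = 0.081931 / 0.064046 = 1.2793
log2(1.2793) = 0.3553

0.355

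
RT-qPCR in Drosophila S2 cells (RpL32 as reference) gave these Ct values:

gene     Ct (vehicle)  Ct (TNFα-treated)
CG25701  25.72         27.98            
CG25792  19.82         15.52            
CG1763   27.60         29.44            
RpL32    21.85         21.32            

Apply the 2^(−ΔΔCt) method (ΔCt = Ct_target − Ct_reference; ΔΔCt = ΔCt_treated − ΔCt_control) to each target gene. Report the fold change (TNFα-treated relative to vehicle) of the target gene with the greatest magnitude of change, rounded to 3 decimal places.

13.642

CG25701: ΔΔCt = (27.98−21.32) − (25.72−21.85) = 6.66 − 3.87 = 2.79; fold change = 2^-2.79 = 0.145
CG25792: ΔΔCt = (15.52−21.32) − (19.82−21.85) = -5.80 − (-2.03) = -3.77; fold change = 2^3.77 = 13.642
CG1763: ΔΔCt = (29.44−21.32) − (27.60−21.85) = 8.12 − 5.75 = 2.37; fold change = 2^-2.37 = 0.193
CG25792 has the largest |ΔΔCt| = 3.77.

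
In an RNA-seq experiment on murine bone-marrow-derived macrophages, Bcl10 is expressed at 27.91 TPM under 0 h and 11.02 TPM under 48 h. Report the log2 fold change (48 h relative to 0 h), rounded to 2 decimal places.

Fold change = 11.02 / 27.91 = 0.3948
log2(0.3948) = -1.341

-1.34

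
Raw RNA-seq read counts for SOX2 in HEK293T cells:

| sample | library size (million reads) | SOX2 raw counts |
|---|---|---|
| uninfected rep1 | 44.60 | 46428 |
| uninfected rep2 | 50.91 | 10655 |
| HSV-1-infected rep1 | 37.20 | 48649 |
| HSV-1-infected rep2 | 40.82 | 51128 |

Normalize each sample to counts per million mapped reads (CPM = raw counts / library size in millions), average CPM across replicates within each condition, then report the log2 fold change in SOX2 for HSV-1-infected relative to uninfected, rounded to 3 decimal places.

1.034

CPM(uninfected rep1) = 46428 / 44.60 = 1040.9865
CPM(uninfected rep2) = 10655 / 50.91 = 209.2909
CPM(HSV-1-infected rep1) = 48649 / 37.20 = 1307.7688
CPM(HSV-1-infected rep2) = 51128 / 40.82 = 1252.5233
mean CPM(uninfected) = 625.1387; mean CPM(HSV-1-infected) = 1280.1460
Fold change = 1280.1460 / 625.1387 = 2.04778
log2(2.04778) = 1.0341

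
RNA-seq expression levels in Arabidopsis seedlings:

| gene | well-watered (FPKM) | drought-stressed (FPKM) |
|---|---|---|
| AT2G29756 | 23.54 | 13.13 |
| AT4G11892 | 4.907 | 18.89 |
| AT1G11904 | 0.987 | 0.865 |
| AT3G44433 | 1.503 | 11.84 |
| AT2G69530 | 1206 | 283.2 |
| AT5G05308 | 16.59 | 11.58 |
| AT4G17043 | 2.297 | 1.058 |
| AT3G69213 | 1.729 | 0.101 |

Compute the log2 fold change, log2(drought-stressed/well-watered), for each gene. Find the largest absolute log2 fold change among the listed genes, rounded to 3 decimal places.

log2(13.13/23.54) = -0.842  (AT2G29756)
log2(18.89/4.907) = 1.945  (AT4G11892)
log2(0.865/0.987) = -0.190  (AT1G11904)
log2(11.84/1.503) = 2.978  (AT3G44433)
log2(283.2/1206) = -2.090  (AT2G69530)
log2(11.58/16.59) = -0.519  (AT5G05308)
log2(1.058/2.297) = -1.118  (AT4G17043)
log2(0.101/1.729) = -4.098  (AT3G69213)
The largest magnitude belongs to AT3G69213.

4.098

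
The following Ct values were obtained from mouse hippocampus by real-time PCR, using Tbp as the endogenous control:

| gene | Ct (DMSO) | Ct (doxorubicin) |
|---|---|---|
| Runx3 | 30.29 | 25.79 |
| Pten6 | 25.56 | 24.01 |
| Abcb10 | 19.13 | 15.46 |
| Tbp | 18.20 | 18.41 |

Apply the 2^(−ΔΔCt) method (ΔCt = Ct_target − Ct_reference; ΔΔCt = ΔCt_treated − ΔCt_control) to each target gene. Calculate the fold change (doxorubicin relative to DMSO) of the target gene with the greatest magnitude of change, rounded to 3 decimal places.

26.173

Runx3: ΔΔCt = (25.79−18.41) − (30.29−18.20) = 7.38 − 12.09 = -4.71; fold change = 2^4.71 = 26.173
Pten6: ΔΔCt = (24.01−18.41) − (25.56−18.20) = 5.60 − 7.36 = -1.76; fold change = 2^1.76 = 3.387
Abcb10: ΔΔCt = (15.46−18.41) − (19.13−18.20) = -2.95 − 0.93 = -3.88; fold change = 2^3.88 = 14.723
Runx3 has the largest |ΔΔCt| = 4.71.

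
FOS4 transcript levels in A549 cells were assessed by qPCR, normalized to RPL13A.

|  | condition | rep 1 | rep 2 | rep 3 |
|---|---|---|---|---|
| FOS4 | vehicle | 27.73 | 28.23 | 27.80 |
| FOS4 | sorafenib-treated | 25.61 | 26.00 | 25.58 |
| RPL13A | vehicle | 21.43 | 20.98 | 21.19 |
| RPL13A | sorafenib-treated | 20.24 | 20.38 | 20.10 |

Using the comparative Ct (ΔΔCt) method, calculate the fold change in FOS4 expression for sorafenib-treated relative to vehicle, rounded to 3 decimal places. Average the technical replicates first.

Mean Ct: FOS4 vehicle 27.920; FOS4 sorafenib-treated 25.730; RPL13A vehicle 21.200; RPL13A sorafenib-treated 20.240
ΔCt(vehicle) = 27.920 − 21.200 = 6.720
ΔCt(sorafenib-treated) = 25.730 − 20.240 = 5.490
ΔΔCt = 5.490 − 6.720 = -1.230
Fold change = 2^(−(-1.230)) = 2^1.230 = 2.3457

2.346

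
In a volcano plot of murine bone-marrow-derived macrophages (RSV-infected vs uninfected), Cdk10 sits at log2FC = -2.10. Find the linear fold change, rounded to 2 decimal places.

0.23

Fold change = 2^(-2.10) = 0.233
That is, Cdk10 drops to 23.3% of the uninfected level.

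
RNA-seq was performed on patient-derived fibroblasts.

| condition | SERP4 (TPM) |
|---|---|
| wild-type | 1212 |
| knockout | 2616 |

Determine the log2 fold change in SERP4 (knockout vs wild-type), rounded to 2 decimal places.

Fold change = 2616 / 1212 = 2.1584
log2(2.1584) = 1.110

1.11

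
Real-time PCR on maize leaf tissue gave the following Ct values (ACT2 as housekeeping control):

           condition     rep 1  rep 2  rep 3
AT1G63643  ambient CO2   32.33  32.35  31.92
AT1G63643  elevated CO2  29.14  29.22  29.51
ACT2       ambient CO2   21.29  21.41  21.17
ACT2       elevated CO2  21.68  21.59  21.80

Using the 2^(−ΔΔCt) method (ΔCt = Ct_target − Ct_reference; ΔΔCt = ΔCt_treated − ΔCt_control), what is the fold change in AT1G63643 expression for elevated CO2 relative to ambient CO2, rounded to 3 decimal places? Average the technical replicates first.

9.918

Mean Ct: AT1G63643 ambient CO2 32.200; AT1G63643 elevated CO2 29.290; ACT2 ambient CO2 21.290; ACT2 elevated CO2 21.690
ΔCt(ambient CO2) = 32.200 − 21.290 = 10.910
ΔCt(elevated CO2) = 29.290 − 21.690 = 7.600
ΔΔCt = 7.600 − 10.910 = -3.310
Fold change = 2^(−(-3.310)) = 2^3.310 = 9.9177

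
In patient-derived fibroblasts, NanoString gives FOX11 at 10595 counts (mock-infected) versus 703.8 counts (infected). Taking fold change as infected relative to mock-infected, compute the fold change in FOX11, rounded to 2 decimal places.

0.07

Fold change = 703.8 / 10595 = 0.066
FOX11 is downregulated.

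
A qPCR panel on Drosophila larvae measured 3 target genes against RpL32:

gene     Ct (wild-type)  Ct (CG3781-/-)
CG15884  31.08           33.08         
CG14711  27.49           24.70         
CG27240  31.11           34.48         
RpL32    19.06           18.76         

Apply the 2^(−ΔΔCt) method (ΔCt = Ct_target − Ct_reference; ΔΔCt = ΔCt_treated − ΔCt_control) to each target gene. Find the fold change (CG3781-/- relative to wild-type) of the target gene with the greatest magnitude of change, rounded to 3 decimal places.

0.079

CG15884: ΔΔCt = (33.08−18.76) − (31.08−19.06) = 14.32 − 12.02 = 2.30; fold change = 2^-2.30 = 0.203
CG14711: ΔΔCt = (24.70−18.76) − (27.49−19.06) = 5.94 − 8.43 = -2.49; fold change = 2^2.49 = 5.618
CG27240: ΔΔCt = (34.48−18.76) − (31.11−19.06) = 15.72 − 12.05 = 3.67; fold change = 2^-3.67 = 0.079
CG27240 has the largest |ΔΔCt| = 3.67.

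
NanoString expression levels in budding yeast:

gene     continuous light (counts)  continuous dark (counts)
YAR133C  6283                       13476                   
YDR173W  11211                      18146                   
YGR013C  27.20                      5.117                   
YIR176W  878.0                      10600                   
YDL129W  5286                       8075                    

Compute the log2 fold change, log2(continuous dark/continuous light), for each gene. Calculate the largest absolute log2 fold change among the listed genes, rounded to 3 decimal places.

3.594

log2(13476/6283) = 1.101  (YAR133C)
log2(18146/11211) = 0.695  (YDR173W)
log2(5.117/27.20) = -2.410  (YGR013C)
log2(10600/878.0) = 3.594  (YIR176W)
log2(8075/5286) = 0.611  (YDL129W)
The largest magnitude belongs to YIR176W.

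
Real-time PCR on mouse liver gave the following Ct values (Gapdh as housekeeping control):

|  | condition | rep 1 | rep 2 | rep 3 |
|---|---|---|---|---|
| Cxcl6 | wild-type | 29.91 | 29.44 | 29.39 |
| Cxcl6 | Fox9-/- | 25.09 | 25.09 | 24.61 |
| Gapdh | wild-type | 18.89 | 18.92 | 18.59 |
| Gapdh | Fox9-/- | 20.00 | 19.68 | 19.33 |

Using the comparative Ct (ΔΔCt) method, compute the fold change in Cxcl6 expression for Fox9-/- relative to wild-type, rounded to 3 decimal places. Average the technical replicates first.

45.887

Mean Ct: Cxcl6 wild-type 29.580; Cxcl6 Fox9-/- 24.930; Gapdh wild-type 18.800; Gapdh Fox9-/- 19.670
ΔCt(wild-type) = 29.580 − 18.800 = 10.780
ΔCt(Fox9-/-) = 24.930 − 19.670 = 5.260
ΔΔCt = 5.260 − 10.780 = -5.520
Fold change = 2^(−(-5.520)) = 2^5.520 = 45.8866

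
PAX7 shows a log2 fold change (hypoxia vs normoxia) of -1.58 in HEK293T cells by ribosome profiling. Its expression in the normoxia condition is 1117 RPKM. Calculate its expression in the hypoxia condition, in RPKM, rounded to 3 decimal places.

373.616

Fold change = 2^(-1.58) = 0.3345
hypoxia expression = 1117 × 0.3345 = 373.616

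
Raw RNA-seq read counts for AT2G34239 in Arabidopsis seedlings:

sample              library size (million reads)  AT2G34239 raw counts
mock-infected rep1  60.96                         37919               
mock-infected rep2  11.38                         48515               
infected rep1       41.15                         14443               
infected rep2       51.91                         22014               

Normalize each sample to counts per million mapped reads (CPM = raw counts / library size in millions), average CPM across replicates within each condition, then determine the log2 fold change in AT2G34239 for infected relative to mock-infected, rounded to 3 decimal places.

-2.656

CPM(mock-infected rep1) = 37919 / 60.96 = 622.0308
CPM(mock-infected rep2) = 48515 / 11.38 = 4263.1810
CPM(infected rep1) = 14443 / 41.15 = 350.9842
CPM(infected rep2) = 22014 / 51.91 = 424.0801
mean CPM(mock-infected) = 2442.6059; mean CPM(infected) = 387.5322
Fold change = 387.5322 / 2442.6059 = 0.15866
log2(0.15866) = -2.6560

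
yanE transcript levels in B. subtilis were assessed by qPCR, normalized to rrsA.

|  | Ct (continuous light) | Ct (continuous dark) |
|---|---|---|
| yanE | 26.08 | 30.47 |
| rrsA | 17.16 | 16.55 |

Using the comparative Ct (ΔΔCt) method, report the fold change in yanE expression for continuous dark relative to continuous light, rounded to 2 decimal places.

0.03

ΔCt(continuous light) = 26.080 − 17.160 = 8.920
ΔCt(continuous dark) = 30.470 − 16.550 = 13.920
ΔΔCt = 13.920 − 8.920 = 5.000
Fold change = 2^(−5.000) = 0.031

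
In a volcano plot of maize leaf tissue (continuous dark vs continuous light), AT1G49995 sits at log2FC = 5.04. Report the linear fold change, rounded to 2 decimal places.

32.90

Fold change = 2^(5.04) = 32.900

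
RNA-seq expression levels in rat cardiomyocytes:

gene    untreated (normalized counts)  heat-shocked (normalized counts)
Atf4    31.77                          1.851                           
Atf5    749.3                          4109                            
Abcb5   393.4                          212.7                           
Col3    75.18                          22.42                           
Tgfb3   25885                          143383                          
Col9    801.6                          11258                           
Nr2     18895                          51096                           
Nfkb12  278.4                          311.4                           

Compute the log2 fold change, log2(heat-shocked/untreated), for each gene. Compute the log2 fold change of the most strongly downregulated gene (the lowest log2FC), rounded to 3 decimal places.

-4.101

log2(1.851/31.77) = -4.101  (Atf4)
log2(4109/749.3) = 2.455  (Atf5)
log2(212.7/393.4) = -0.887  (Abcb5)
log2(22.42/75.18) = -1.746  (Col3)
log2(143383/25885) = 2.470  (Tgfb3)
log2(11258/801.6) = 3.812  (Col9)
log2(51096/18895) = 1.435  (Nr2)
log2(311.4/278.4) = 0.162  (Nfkb12)
Atf4 is most strongly downregulated.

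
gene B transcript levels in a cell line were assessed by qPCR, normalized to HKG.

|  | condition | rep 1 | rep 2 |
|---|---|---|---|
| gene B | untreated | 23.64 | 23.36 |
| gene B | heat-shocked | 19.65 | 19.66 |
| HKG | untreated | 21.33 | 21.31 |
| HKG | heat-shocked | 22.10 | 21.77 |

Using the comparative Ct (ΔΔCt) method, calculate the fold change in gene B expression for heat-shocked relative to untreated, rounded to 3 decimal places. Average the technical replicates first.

Mean Ct: gene B untreated 23.500; gene B heat-shocked 19.655; HKG untreated 21.320; HKG heat-shocked 21.935
ΔCt(untreated) = 23.500 − 21.320 = 2.180
ΔCt(heat-shocked) = 19.655 − 21.935 = -2.280
ΔΔCt = -2.280 − 2.180 = -4.460
Fold change = 2^(−(-4.460)) = 2^4.460 = 22.0087

22.009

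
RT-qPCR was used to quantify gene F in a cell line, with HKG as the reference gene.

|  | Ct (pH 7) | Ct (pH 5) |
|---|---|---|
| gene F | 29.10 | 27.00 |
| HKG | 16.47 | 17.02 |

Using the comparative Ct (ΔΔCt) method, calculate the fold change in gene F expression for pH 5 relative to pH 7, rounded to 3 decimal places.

6.277

ΔCt(pH 7) = 29.100 − 16.470 = 12.630
ΔCt(pH 5) = 27.000 − 17.020 = 9.980
ΔΔCt = 9.980 − 12.630 = -2.650
Fold change = 2^(−(-2.650)) = 2^2.650 = 6.2767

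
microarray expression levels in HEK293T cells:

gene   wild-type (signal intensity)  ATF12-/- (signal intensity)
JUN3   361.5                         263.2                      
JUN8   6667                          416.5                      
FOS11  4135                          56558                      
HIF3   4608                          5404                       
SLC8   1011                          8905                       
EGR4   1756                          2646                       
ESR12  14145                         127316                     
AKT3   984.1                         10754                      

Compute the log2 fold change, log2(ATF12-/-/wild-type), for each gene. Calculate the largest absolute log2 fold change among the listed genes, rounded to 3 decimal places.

4.001

log2(263.2/361.5) = -0.458  (JUN3)
log2(416.5/6667) = -4.001  (JUN8)
log2(56558/4135) = 3.774  (FOS11)
log2(5404/4608) = 0.230  (HIF3)
log2(8905/1011) = 3.139  (SLC8)
log2(2646/1756) = 0.592  (EGR4)
log2(127316/14145) = 3.170  (ESR12)
log2(10754/984.1) = 3.450  (AKT3)
The largest magnitude belongs to JUN8.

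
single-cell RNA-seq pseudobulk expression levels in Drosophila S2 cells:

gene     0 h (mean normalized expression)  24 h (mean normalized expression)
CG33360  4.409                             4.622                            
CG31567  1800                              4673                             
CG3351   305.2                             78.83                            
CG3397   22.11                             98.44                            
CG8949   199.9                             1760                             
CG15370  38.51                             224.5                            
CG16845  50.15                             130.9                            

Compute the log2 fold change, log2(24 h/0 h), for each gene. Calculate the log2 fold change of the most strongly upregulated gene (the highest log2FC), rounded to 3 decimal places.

log2(4.622/4.409) = 0.068  (CG33360)
log2(4673/1800) = 1.376  (CG31567)
log2(78.83/305.2) = -1.953  (CG3351)
log2(98.44/22.11) = 2.155  (CG3397)
log2(1760/199.9) = 3.138  (CG8949)
log2(224.5/38.51) = 2.543  (CG15370)
log2(130.9/50.15) = 1.384  (CG16845)
CG8949 is most strongly upregulated.

3.138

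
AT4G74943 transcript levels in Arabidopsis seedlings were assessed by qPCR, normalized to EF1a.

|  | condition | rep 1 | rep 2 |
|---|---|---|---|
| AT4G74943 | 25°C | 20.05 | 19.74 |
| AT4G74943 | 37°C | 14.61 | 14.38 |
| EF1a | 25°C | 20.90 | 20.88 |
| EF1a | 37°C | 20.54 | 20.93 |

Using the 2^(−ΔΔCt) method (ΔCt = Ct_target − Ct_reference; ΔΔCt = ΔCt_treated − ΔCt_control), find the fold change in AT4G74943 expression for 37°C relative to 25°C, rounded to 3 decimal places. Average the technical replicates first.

Mean Ct: AT4G74943 25°C 19.895; AT4G74943 37°C 14.495; EF1a 25°C 20.890; EF1a 37°C 20.735
ΔCt(25°C) = 19.895 − 20.890 = -0.995
ΔCt(37°C) = 14.495 − 20.735 = -6.240
ΔΔCt = -6.240 − (-0.995) = -5.245
Fold change = 2^(−(-5.245)) = 2^5.245 = 37.9230

37.923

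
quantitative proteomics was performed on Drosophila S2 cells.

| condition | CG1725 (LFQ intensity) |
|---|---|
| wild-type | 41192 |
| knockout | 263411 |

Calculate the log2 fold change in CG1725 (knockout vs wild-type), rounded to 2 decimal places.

Fold change = 263411 / 41192 = 6.3947
log2(6.3947) = 2.677

2.68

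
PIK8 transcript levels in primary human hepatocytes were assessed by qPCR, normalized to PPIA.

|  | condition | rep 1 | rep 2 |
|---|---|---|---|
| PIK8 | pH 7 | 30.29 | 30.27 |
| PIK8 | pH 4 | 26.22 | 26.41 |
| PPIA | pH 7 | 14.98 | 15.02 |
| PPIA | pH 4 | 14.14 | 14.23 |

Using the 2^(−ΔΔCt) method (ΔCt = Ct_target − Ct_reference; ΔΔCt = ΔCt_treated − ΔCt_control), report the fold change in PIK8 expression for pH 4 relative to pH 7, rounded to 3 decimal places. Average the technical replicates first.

Mean Ct: PIK8 pH 7 30.280; PIK8 pH 4 26.315; PPIA pH 7 15.000; PPIA pH 4 14.185
ΔCt(pH 7) = 30.280 − 15.000 = 15.280
ΔCt(pH 4) = 26.315 − 14.185 = 12.130
ΔΔCt = 12.130 − 15.280 = -3.150
Fold change = 2^(−(-3.150)) = 2^3.150 = 8.8766

8.877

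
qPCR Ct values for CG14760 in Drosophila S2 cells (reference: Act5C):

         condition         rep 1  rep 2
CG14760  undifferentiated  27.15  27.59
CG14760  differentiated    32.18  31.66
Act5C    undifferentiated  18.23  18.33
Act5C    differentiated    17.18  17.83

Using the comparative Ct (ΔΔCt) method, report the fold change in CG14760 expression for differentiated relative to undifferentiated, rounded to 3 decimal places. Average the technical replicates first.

0.025

Mean Ct: CG14760 undifferentiated 27.370; CG14760 differentiated 31.920; Act5C undifferentiated 18.280; Act5C differentiated 17.505
ΔCt(undifferentiated) = 27.370 − 18.280 = 9.090
ΔCt(differentiated) = 31.920 − 17.505 = 14.415
ΔΔCt = 14.415 − 9.090 = 5.325
Fold change = 2^(−5.325) = 0.0249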